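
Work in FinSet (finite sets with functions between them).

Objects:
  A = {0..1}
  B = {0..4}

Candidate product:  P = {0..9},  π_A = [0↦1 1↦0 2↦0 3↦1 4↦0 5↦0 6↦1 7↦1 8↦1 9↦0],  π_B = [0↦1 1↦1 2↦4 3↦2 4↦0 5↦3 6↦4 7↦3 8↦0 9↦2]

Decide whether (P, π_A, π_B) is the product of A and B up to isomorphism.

|A|·|B| = 2·5 = 10;  |P| = 10
Check the pairing map k ↦ (π_A(k), π_B(k)):
  0 ↦ (1,1)
  1 ↦ (0,1)
  2 ↦ (0,4)
  3 ↦ (1,2)
  4 ↦ (0,0)
  5 ↦ (0,3)
  6 ↦ (1,4)
  7 ↦ (1,3)
  8 ↦ (1,0)
  9 ↦ (0,2)
distinct pairs in image: 10 / 10 needed
  → bijection onto A×B; projections well-typed.

Answer: VALID PRODUCT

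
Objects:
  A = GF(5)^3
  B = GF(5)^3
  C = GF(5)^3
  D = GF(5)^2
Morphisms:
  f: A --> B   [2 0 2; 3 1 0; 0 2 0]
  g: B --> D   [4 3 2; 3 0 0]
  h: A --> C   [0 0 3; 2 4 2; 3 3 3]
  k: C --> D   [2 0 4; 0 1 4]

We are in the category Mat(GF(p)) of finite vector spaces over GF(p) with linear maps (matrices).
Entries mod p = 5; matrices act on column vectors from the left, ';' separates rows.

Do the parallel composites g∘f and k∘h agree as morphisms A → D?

Answer: DOES NOT COMMUTE

Work:
Path 1 = f;g:
  e0=⟨1,0,0⟩ f-->⟨2,3,0⟩ g-->⟨2,1⟩
  e1=⟨0,1,0⟩ f-->⟨0,1,2⟩ g-->⟨2,0⟩
  e2=⟨0,0,1⟩ f-->⟨2,0,0⟩ g-->⟨3,1⟩
  composite₁ = [2 2 3; 1 0 1]
Path 2 = h;k:
  e0=⟨1,0,0⟩ h-->⟨0,2,3⟩ k-->⟨2,4⟩
  e1=⟨0,1,0⟩ h-->⟨0,4,3⟩ k-->⟨2,1⟩
  e2=⟨0,0,1⟩ h-->⟨3,2,3⟩ k-->⟨3,4⟩
  composite₂ = [2 2 3; 4 1 4]
Equal? distinct morphisms ✗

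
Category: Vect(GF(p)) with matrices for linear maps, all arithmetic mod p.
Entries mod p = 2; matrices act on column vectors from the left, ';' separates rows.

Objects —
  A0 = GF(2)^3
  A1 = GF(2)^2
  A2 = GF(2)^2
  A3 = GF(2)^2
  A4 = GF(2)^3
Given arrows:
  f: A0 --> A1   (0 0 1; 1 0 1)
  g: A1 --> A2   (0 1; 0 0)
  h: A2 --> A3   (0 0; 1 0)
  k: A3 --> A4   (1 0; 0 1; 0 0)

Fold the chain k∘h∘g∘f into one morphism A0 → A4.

Answer: (0 0 0; 1 0 1; 0 0 0)

Derivation:
  e0=[1,0,0] f-->[0,1] g-->[1,0] h-->[0,1] k-->[0,1,0]
  e1=[0,1,0] f-->[0,0] g-->[0,0] h-->[0,0] k-->[0,0,0]
  e2=[0,0,1] f-->[1,1] g-->[1,0] h-->[0,1] k-->[0,1,0]
⟦path⟧: (0 0 0; 1 0 1; 0 0 0)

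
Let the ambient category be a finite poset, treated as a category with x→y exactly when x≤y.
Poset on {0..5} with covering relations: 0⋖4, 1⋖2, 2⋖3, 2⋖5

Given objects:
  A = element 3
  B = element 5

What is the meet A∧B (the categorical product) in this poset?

Answer: A∧B = 2

Trace:
{x : x≤A ∧ x≤B} = {1,2}  (A=3, B=5)
  1 ≤ 2
  2 ≤ 2
glb = 2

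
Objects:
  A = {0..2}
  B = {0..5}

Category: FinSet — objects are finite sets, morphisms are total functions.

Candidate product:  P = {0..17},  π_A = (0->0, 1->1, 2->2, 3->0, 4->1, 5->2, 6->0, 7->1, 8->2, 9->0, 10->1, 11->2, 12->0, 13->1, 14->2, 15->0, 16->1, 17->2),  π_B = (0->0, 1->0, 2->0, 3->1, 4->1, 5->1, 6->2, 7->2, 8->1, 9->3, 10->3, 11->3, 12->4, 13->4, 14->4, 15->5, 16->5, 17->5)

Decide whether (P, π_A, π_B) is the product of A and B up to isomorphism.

|A|·|B| = 3·6 = 18;  |P| = 18
Check the pairing map k ↦ (π_A(k), π_B(k)):
  0 -> (0,0)
  1 -> (1,0)
  2 -> (2,0)
  3 -> (0,1)
  4 -> (1,1)
  5 -> (2,1)
  6 -> (0,2)
  7 -> (1,2)
  8 -> (2,1)  ✗ repeats pair of k=5
  9 -> (0,3)
  10 -> (1,3)
  11 -> (2,3)
  12 -> (0,4)
  13 -> (1,4)
  14 -> (2,4)
  15 -> (0,5)
  16 -> (1,5)
  17 -> (2,5)
distinct pairs in image: 17 / 18 needed
  → (2,1) hit at k=5 and k=8

Answer: NOT A VALID PRODUCT — duplicate pair at indices 5,8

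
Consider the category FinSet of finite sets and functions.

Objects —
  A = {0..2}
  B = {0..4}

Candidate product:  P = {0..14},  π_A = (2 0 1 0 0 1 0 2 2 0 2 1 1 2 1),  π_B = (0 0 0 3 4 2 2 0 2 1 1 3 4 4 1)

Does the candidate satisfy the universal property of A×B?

|A|·|B| = 3·5 = 15;  |P| = 15
Check the pairing map k ↦ (π_A(k), π_B(k)):
  0 : (2,0)
  1 : (0,0)
  2 : (1,0)
  3 : (0,3)
  4 : (0,4)
  5 : (1,2)
  6 : (0,2)
  7 : (2,0)  ✗ repeats pair of k=0
  8 : (2,2)
  9 : (0,1)
  10 : (2,1)
  11 : (1,3)
  12 : (1,4)
  13 : (2,4)
  14 : (1,1)
distinct pairs in image: 14 / 15 needed
  → (2,0) hit at k=0 and k=7

Answer: NOT A VALID PRODUCT — duplicate pair at indices 0,7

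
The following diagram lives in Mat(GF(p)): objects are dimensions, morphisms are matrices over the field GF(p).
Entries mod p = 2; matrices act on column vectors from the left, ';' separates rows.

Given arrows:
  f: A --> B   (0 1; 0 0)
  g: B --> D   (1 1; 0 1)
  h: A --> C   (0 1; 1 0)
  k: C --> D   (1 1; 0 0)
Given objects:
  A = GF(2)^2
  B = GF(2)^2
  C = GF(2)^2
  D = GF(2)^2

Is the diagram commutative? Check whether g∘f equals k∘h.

Along f;g (path 1):
  e0=⟨1,0⟩ f-->⟨0,0⟩ g-->⟨0,0⟩
  e1=⟨0,1⟩ f-->⟨1,0⟩ g-->⟨1,0⟩
  composite₁ = (0 1; 0 0)
Along h;k (path 2):
  e0=⟨1,0⟩ h-->⟨0,1⟩ k-->⟨1,0⟩
  e1=⟨0,1⟩ h-->⟨1,0⟩ k-->⟨1,0⟩
  composite₂ = (1 1; 0 0)
Equal? distinct morphisms ✗

Answer: DOES NOT COMMUTE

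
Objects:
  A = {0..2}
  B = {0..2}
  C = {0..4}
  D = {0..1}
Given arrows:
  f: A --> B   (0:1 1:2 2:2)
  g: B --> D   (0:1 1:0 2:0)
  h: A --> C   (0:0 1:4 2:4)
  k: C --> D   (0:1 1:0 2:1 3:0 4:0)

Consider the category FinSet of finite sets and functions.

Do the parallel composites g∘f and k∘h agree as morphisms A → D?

Along f;g (path 1):
  0 f-->1 g-->0
  1 f-->2 g-->0
  2 f-->2 g-->0
  result₁ = (0:0 1:0 2:0)
Along h;k (path 2):
  0 h-->0 k-->1
  1 h-->4 k-->0
  2 h-->4 k-->0
  result₂ = (0:1 1:0 2:0)
Equal? NO — does not commute

Answer: DOES NOT COMMUTE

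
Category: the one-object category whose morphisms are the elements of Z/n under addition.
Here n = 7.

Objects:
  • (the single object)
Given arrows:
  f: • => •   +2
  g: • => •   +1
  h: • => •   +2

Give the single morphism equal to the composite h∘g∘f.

Answer: +5

Trace:
  0 +2≡2 +1≡3 +2≡5  (mod 7)
result: +5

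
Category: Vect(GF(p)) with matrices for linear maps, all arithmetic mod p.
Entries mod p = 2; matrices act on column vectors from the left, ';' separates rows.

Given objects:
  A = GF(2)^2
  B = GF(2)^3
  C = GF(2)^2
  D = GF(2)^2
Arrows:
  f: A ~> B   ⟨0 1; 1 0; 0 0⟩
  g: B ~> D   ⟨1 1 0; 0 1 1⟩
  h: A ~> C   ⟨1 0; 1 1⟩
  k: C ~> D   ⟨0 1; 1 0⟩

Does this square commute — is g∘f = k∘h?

Answer: COMMUTES

Work:
Path 1 = f;g:
  e0=(1,0) f~>(0,1,0) g~>(1,1)
  e1=(0,1) f~>(1,0,0) g~>(1,0)
  ⟦path⟧₁ = ⟨1 1; 1 0⟩
Path 2 = h;k:
  e0=(1,0) h~>(1,1) k~>(1,1)
  e1=(0,1) h~>(0,1) k~>(1,0)
  ⟦path⟧₂ = ⟨1 1; 1 0⟩
Equal? YES — commutes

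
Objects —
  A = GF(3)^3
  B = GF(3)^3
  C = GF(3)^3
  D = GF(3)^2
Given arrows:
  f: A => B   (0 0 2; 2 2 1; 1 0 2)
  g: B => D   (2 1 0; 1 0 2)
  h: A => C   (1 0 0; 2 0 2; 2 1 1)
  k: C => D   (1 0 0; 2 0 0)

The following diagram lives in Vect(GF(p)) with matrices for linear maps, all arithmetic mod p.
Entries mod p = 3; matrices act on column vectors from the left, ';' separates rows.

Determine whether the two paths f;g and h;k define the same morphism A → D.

1) trace f;g:
  e0=[1,0,0] f=>[0,2,1] g=>[2,2]
  e1=[0,1,0] f=>[0,2,0] g=>[2,0]
  e2=[0,0,1] f=>[2,1,2] g=>[2,0]
  ⟦path⟧₁ = (2 2 2; 2 0 0)
2) trace h;k:
  e0=[1,0,0] h=>[1,2,2] k=>[1,2]
  e1=[0,1,0] h=>[0,0,1] k=>[0,0]
  e2=[0,0,1] h=>[0,2,1] k=>[0,0]
  ⟦path⟧₂ = (1 0 0; 2 0 0)
Equal? differ; not commutative

Answer: DOES NOT COMMUTE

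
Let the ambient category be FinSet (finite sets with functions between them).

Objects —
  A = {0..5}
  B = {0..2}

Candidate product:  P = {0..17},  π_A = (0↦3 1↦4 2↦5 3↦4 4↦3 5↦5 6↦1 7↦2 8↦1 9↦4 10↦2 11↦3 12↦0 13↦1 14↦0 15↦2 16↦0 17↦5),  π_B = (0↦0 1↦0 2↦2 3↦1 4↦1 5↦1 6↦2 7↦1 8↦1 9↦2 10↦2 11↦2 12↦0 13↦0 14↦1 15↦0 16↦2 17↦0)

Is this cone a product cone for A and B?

Answer: VALID PRODUCT

Derivation:
|A|·|B| = 6·3 = 18;  |P| = 18
Check the pairing map k ↦ (π_A(k), π_B(k)):
  0 ↦ (3,0)
  1 ↦ (4,0)
  2 ↦ (5,2)
  3 ↦ (4,1)
  4 ↦ (3,1)
  5 ↦ (5,1)
  6 ↦ (1,2)
  7 ↦ (2,1)
  8 ↦ (1,1)
  9 ↦ (4,2)
  10 ↦ (2,2)
  11 ↦ (3,2)
  12 ↦ (0,0)
  13 ↦ (1,0)
  14 ↦ (0,1)
  15 ↦ (2,0)
  16 ↦ (0,2)
  17 ↦ (5,0)
distinct pairs in image: 18 / 18 needed
  → bijection onto A×B; projections well-typed.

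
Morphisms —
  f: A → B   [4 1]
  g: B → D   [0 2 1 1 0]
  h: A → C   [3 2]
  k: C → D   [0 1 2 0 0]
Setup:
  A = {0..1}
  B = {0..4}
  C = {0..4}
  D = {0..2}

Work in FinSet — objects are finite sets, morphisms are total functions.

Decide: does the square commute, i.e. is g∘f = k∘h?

Answer: COMMUTES

Trace:
1) trace f;g:
  0 f→4 g→0
  1 f→1 g→2
  result₁ = [0 2]
2) trace h;k:
  0 h→3 k→0
  1 h→2 k→2
  result₂ = [0 2]
Equal? YES — commutes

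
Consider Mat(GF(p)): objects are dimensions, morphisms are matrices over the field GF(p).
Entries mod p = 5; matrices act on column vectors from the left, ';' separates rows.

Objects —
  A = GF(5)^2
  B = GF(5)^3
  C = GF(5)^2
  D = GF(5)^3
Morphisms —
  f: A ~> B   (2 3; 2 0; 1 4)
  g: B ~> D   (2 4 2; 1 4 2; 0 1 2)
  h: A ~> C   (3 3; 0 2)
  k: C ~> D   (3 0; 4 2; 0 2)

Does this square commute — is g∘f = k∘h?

Along f;g (path 1):
  e0=(1,0) f~>(2,2,1) g~>(4,2,4)
  e1=(0,1) f~>(3,0,4) g~>(4,1,3)
  composite₁ = (4 4; 2 1; 4 3)
Along h;k (path 2):
  e0=(1,0) h~>(3,0) k~>(4,2,0)
  e1=(0,1) h~>(3,2) k~>(4,1,4)
  composite₂ = (4 4; 2 1; 0 4)
Equal? differ; not commutative

Answer: DOES NOT COMMUTE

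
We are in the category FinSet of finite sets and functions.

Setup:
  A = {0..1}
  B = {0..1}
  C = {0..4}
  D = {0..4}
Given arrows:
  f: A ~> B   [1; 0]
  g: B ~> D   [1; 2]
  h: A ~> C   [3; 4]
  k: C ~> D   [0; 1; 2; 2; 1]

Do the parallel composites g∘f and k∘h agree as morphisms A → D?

Answer: COMMUTES

Derivation:
Path 1 = f;g:
  0 f~>1 g~>2
  1 f~>0 g~>1
  result₁ = [2; 1]
Path 2 = h;k:
  0 h~>3 k~>2
  1 h~>4 k~>1
  result₂ = [2; 1]
Equal? same morphism ✓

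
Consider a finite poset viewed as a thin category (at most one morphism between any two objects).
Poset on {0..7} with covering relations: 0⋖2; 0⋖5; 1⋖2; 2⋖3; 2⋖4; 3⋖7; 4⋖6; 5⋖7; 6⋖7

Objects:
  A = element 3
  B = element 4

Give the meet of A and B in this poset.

Lower bounds of A=3 and B=4: {0,1,2}
  0 ⊑ 2
  1 ⊑ 2
  2 ⊑ 2
glb = 2

Answer: A∧B = 2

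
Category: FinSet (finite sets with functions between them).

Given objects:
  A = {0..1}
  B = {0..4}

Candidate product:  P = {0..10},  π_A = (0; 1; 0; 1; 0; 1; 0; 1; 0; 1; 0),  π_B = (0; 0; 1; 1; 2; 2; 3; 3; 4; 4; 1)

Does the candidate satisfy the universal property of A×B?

|A|·|B| = 2·5 = 10;  |P| = 11
  → cardinalities differ; no bijection possible.

Answer: NOT A VALID PRODUCT — |P|=11 ≠ |A|·|B|=10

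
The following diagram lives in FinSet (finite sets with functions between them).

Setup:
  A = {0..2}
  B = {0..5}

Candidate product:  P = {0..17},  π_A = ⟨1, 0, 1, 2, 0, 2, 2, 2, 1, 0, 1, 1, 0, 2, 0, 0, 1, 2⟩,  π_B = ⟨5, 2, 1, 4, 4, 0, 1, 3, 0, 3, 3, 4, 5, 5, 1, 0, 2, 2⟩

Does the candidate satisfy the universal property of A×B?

Answer: VALID PRODUCT

Trace:
|A|·|B| = 3·6 = 18;  |P| = 18
Check the pairing map k ↦ (π_A(k), π_B(k)):
  0 -> (1,5)
  1 -> (0,2)
  2 -> (1,1)
  3 -> (2,4)
  4 -> (0,4)
  5 -> (2,0)
  6 -> (2,1)
  7 -> (2,3)
  8 -> (1,0)
  9 -> (0,3)
  10 -> (1,3)
  11 -> (1,4)
  12 -> (0,5)
  13 -> (2,5)
  14 -> (0,1)
  15 -> (0,0)
  16 -> (1,2)
  17 -> (2,2)
distinct pairs in image: 18 / 18 needed
  → bijection onto A×B; projections well-typed.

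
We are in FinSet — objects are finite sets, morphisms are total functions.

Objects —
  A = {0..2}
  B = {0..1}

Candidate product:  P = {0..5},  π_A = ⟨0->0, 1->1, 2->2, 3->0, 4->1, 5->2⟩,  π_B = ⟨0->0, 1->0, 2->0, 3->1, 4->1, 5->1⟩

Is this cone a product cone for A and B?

Answer: VALID PRODUCT

Trace:
|A|·|B| = 3·2 = 6;  |P| = 6
Check the pairing map k ↦ (π_A(k), π_B(k)):
  0 -> (0,0)
  1 -> (1,0)
  2 -> (2,0)
  3 -> (0,1)
  4 -> (1,1)
  5 -> (2,1)
distinct pairs in image: 6 / 6 needed
  → bijection onto A×B; projections well-typed.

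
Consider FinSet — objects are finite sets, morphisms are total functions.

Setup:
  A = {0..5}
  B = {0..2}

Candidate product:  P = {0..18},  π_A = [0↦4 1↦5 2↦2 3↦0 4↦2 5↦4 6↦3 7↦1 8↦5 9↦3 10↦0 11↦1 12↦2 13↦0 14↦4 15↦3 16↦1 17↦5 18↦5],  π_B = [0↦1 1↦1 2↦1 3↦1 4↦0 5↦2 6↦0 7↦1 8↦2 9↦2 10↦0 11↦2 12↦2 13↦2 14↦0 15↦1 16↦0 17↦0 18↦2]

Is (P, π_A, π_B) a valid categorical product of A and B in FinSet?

|A|·|B| = 6·3 = 18;  |P| = 19
  → cardinalities differ; no bijection possible.

Answer: NOT A VALID PRODUCT — |P|=19 ≠ |A|·|B|=18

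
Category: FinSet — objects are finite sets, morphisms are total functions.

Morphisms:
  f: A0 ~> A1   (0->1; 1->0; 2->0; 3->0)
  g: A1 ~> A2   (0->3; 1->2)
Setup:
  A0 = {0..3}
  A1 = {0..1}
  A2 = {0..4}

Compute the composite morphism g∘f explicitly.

Answer: (0->2; 1->3; 2->3; 3->3)

Work:
  0 f~>1 g~>2
  1 f~>0 g~>3
  2 f~>0 g~>3
  3 f~>0 g~>3
composite: (0->2; 1->3; 2->3; 3->3)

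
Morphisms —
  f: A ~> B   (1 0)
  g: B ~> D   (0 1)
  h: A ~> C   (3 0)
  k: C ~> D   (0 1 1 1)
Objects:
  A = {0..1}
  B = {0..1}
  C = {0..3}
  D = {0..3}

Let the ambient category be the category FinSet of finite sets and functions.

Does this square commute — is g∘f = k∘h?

Answer: COMMUTES

Trace:
Path 1 = f;g:
  0 f~>1 g~>1
  1 f~>0 g~>0
  ⟦path⟧₁ = (1 0)
Path 2 = h;k:
  0 h~>3 k~>1
  1 h~>0 k~>0
  ⟦path⟧₂ = (1 0)
Equal? same morphism ✓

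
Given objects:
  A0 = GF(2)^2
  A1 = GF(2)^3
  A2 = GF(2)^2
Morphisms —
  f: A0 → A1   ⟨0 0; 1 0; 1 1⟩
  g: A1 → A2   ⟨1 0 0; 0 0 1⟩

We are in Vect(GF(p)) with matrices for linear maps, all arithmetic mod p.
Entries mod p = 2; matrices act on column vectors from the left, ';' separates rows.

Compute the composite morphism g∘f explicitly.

  e0=⟨1,0⟩ f→⟨0,1,1⟩ g→⟨0,1⟩
  e1=⟨0,1⟩ f→⟨0,0,1⟩ g→⟨0,1⟩
⟦path⟧: ⟨0 0; 1 1⟩

Answer: ⟨0 0; 1 1⟩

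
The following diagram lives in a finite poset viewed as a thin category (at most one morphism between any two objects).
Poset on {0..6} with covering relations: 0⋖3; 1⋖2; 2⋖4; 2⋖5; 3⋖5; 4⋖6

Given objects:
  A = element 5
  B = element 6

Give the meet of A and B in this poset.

Answer: A∧B = 2

Derivation:
{x : x<=A ∧ x<=B} = {1,2}  (A=5, B=6)
  1 <= 2
  2 <= 2
glb = 2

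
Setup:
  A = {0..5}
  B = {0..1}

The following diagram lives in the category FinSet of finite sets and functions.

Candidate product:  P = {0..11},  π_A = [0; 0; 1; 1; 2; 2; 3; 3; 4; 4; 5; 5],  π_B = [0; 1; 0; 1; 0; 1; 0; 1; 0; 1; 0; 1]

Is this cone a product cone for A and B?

|A|·|B| = 6·2 = 12;  |P| = 12
Check the pairing map k ↦ (π_A(k), π_B(k)):
  0 -> (0,0)
  1 -> (0,1)
  2 -> (1,0)
  3 -> (1,1)
  4 -> (2,0)
  5 -> (2,1)
  6 -> (3,0)
  7 -> (3,1)
  8 -> (4,0)
  9 -> (4,1)
  10 -> (5,0)
  11 -> (5,1)
distinct pairs in image: 12 / 12 needed
  → bijection onto A×B; projections well-typed.

Answer: VALID PRODUCT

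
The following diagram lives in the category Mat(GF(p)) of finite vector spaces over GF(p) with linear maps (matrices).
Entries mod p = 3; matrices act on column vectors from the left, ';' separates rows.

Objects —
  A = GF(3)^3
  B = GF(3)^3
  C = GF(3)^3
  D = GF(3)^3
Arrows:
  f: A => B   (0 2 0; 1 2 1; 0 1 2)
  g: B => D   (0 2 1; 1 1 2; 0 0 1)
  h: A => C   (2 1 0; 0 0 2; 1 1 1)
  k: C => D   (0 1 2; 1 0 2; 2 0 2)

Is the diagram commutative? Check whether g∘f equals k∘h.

Answer: COMMUTES

Derivation:
1) trace f;g:
  e0=[1,0,0] f=>[0,1,0] g=>[2,1,0]
  e1=[0,1,0] f=>[2,2,1] g=>[2,0,1]
  e2=[0,0,1] f=>[0,1,2] g=>[1,2,2]
  result₁ = (2 2 1; 1 0 2; 0 1 2)
2) trace h;k:
  e0=[1,0,0] h=>[2,0,1] k=>[2,1,0]
  e1=[0,1,0] h=>[1,0,1] k=>[2,0,1]
  e2=[0,0,1] h=>[0,2,1] k=>[1,2,2]
  result₂ = (2 2 1; 1 0 2; 0 1 2)
Equal? same morphism ✓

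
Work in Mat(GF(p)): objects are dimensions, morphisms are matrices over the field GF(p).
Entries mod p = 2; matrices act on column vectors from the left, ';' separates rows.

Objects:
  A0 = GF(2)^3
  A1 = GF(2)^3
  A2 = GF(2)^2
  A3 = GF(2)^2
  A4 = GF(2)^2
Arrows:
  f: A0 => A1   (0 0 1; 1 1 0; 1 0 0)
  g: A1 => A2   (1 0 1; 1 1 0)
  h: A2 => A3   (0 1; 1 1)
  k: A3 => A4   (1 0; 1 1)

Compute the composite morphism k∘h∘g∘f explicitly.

  e0=[1,0,0] f=>[0,1,1] g=>[1,1] h=>[1,0] k=>[1,1]
  e1=[0,1,0] f=>[0,1,0] g=>[0,1] h=>[1,1] k=>[1,0]
  e2=[0,0,1] f=>[1,0,0] g=>[1,1] h=>[1,0] k=>[1,1]
result: (1 1 1; 1 0 1)

Answer: (1 1 1; 1 0 1)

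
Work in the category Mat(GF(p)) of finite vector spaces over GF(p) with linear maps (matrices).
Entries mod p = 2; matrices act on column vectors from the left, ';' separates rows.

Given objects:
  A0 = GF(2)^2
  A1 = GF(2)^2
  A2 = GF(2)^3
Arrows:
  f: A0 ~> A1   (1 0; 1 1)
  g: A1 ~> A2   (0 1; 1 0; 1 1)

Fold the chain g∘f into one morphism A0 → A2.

Answer: (1 1; 1 0; 0 1)

Derivation:
  e0=⟨1,0⟩ f~>⟨1,1⟩ g~>⟨1,1,0⟩
  e1=⟨0,1⟩ f~>⟨0,1⟩ g~>⟨1,0,1⟩
composite: (1 1; 1 0; 0 1)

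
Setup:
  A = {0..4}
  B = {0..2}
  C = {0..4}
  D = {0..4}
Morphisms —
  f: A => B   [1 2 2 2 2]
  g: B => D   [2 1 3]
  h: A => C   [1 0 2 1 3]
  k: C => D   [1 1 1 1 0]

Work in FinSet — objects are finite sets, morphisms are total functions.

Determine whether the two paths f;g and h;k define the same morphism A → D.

Answer: DOES NOT COMMUTE

Derivation:
Path 1 = f;g:
  0 f=>1 g=>1
  1 f=>2 g=>3
  2 f=>2 g=>3
  3 f=>2 g=>3
  4 f=>2 g=>3
  result₁ = [1 3 3 3 3]
Path 2 = h;k:
  0 h=>1 k=>1
  1 h=>0 k=>1
  2 h=>2 k=>1
  3 h=>1 k=>1
  4 h=>3 k=>1
  result₂ = [1 1 1 1 1]
Equal? differ; not commutative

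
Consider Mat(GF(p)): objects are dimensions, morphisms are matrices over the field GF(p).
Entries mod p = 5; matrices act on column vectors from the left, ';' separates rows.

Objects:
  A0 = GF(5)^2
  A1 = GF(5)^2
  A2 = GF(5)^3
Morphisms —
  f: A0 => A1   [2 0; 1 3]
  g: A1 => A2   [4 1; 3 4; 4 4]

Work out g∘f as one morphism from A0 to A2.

Answer: [4 3; 0 2; 2 2]

Work:
  e0=[1,0] f=>[2,1] g=>[4,0,2]
  e1=[0,1] f=>[0,3] g=>[3,2,2]
⟦path⟧: [4 3; 0 2; 2 2]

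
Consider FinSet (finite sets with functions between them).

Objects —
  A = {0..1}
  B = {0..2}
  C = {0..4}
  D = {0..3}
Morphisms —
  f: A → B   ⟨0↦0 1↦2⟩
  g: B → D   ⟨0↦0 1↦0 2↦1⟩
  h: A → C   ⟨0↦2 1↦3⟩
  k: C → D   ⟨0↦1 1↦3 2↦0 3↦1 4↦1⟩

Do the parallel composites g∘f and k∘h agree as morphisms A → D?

Answer: COMMUTES

Trace:
1) trace f;g:
  0 f→0 g→0
  1 f→2 g→1
  result₁ = ⟨0↦0 1↦1⟩
2) trace h;k:
  0 h→2 k→0
  1 h→3 k→1
  result₂ = ⟨0↦0 1↦1⟩
Equal? same morphism ✓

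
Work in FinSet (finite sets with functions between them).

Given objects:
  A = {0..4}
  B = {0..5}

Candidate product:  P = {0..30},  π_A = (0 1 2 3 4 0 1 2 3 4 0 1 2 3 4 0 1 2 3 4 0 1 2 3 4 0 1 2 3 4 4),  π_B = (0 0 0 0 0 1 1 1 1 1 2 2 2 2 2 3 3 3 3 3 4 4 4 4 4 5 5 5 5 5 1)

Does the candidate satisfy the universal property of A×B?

|A|·|B| = 5·6 = 30;  |P| = 31
  → cardinalities differ; no bijection possible.

Answer: NOT A VALID PRODUCT — |P|=31 ≠ |A|·|B|=30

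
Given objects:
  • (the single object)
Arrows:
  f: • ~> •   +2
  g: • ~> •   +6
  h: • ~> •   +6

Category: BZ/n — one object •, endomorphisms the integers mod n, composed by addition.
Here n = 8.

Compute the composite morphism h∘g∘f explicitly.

  0 +2≡2 +6≡0 +6≡6  (mod 8)
composite: +6

Answer: +6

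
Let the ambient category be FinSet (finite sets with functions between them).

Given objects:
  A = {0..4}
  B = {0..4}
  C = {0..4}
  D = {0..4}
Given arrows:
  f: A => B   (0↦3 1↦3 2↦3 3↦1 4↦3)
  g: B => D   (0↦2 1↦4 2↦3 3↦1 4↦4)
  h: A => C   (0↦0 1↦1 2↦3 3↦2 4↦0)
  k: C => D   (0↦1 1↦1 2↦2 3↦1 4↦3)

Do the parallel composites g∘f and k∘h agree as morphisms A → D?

1) trace f;g:
  0 f=>3 g=>1
  1 f=>3 g=>1
  2 f=>3 g=>1
  3 f=>1 g=>4
  4 f=>3 g=>1
  result₁ = (0↦1 1↦1 2↦1 3↦4 4↦1)
2) trace h;k:
  0 h=>0 k=>1
  1 h=>1 k=>1
  2 h=>3 k=>1
  3 h=>2 k=>2
  4 h=>0 k=>1
  result₂ = (0↦1 1↦1 2↦1 3↦2 4↦1)
Equal? NO — does not commute

Answer: DOES NOT COMMUTE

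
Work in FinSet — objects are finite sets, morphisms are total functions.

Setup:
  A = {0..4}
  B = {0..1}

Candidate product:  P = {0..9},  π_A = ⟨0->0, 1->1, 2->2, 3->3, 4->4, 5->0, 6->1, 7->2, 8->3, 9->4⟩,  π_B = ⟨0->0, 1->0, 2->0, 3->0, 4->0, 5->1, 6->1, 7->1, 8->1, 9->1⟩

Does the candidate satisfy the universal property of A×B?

|A|·|B| = 5·2 = 10;  |P| = 10
Check the pairing map k ↦ (π_A(k), π_B(k)):
  0 -> (0,0)
  1 -> (1,0)
  2 -> (2,0)
  3 -> (3,0)
  4 -> (4,0)
  5 -> (0,1)
  6 -> (1,1)
  7 -> (2,1)
  8 -> (3,1)
  9 -> (4,1)
distinct pairs in image: 10 / 10 needed
  → bijection onto A×B; projections well-typed.

Answer: VALID PRODUCT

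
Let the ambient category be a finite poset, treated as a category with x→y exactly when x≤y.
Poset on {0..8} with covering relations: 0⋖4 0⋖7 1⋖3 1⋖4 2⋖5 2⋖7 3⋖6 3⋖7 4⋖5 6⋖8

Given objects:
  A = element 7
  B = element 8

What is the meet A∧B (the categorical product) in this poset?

Answer: A∧B = 3

Derivation:
{x : x≤A ∧ x≤B} = {1,3}  (A=7, B=8)
  1 ≤ 3
  3 ≤ 3
glb = 3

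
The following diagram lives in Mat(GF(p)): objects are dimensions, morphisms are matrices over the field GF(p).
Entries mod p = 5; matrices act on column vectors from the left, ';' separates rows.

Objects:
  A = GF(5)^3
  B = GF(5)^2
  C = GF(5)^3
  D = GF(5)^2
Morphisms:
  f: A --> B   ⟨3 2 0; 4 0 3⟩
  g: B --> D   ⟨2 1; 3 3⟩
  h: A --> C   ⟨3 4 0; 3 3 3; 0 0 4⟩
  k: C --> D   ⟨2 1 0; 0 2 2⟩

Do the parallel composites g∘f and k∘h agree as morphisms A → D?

Along f;g (path 1):
  e0=⟨1,0,0⟩ f-->⟨3,4⟩ g-->⟨0,1⟩
  e1=⟨0,1,0⟩ f-->⟨2,0⟩ g-->⟨4,1⟩
  e2=⟨0,0,1⟩ f-->⟨0,3⟩ g-->⟨3,4⟩
  composite₁ = ⟨0 4 3; 1 1 4⟩
Along h;k (path 2):
  e0=⟨1,0,0⟩ h-->⟨3,3,0⟩ k-->⟨4,1⟩
  e1=⟨0,1,0⟩ h-->⟨4,3,0⟩ k-->⟨1,1⟩
  e2=⟨0,0,1⟩ h-->⟨0,3,4⟩ k-->⟨3,4⟩
  composite₂ = ⟨4 1 3; 1 1 4⟩
Equal? differ; not commutative

Answer: DOES NOT COMMUTE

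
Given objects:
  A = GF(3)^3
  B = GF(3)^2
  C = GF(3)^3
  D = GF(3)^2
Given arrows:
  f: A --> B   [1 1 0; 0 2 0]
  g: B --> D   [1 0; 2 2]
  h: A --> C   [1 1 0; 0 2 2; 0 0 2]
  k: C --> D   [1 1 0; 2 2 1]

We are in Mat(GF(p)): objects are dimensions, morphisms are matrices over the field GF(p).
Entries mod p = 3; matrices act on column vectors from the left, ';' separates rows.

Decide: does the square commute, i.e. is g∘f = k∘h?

Answer: DOES NOT COMMUTE

Work:
Along f;g (path 1):
  e0=[1,0,0] f-->[1,0] g-->[1,2]
  e1=[0,1,0] f-->[1,2] g-->[1,0]
  e2=[0,0,1] f-->[0,0] g-->[0,0]
  composite₁ = [1 1 0; 2 0 0]
Along h;k (path 2):
  e0=[1,0,0] h-->[1,0,0] k-->[1,2]
  e1=[0,1,0] h-->[1,2,0] k-->[0,0]
  e2=[0,0,1] h-->[0,2,2] k-->[2,0]
  composite₂ = [1 0 2; 2 0 0]
Equal? differ; not commutative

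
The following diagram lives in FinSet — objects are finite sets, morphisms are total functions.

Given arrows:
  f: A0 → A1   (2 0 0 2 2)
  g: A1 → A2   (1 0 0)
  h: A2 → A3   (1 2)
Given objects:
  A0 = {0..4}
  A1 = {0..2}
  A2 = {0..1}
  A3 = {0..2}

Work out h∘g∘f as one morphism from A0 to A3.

Answer: (1 2 2 1 1)

Work:
  0 f→2 g→0 h→1
  1 f→0 g→1 h→2
  2 f→0 g→1 h→2
  3 f→2 g→0 h→1
  4 f→2 g→0 h→1
composite: (1 2 2 1 1)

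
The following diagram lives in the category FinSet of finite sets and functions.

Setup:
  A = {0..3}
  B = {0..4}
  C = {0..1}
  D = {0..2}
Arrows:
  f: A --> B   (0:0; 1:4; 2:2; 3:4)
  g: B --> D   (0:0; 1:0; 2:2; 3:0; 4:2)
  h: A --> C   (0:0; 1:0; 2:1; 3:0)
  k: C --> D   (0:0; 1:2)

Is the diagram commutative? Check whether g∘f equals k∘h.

Path 1 = f;g:
  0 f-->0 g-->0
  1 f-->4 g-->2
  2 f-->2 g-->2
  3 f-->4 g-->2
  result₁ = (0:0; 1:2; 2:2; 3:2)
Path 2 = h;k:
  0 h-->0 k-->0
  1 h-->0 k-->0
  2 h-->1 k-->2
  3 h-->0 k-->0
  result₂ = (0:0; 1:0; 2:2; 3:0)
Equal? differ; not commutative

Answer: DOES NOT COMMUTE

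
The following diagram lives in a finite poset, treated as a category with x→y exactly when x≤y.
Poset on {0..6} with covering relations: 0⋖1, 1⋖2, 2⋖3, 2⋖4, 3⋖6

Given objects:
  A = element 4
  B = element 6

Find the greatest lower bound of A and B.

Common predecessors of 4,6: {0,1,2}
  0 ⊑ 2
  1 ⊑ 2
  2 ⊑ 2
glb = 2

Answer: A∧B = 2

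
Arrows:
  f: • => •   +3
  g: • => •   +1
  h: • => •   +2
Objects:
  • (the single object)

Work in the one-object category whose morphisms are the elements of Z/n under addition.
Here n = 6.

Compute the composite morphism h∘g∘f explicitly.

Answer: +0

Trace:
  0 +3≡3 +1≡4 +2≡0  (mod 6)
⟦path⟧: +0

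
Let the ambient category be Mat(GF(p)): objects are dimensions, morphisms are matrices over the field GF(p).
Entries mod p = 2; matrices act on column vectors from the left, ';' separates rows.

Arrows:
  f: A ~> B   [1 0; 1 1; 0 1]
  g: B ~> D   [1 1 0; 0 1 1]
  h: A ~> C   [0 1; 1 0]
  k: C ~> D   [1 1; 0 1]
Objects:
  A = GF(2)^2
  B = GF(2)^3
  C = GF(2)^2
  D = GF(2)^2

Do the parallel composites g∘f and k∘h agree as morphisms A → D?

1) trace f;g:
  e0=[1,0] f~>[1,1,0] g~>[0,1]
  e1=[0,1] f~>[0,1,1] g~>[1,0]
  result₁ = [0 1; 1 0]
2) trace h;k:
  e0=[1,0] h~>[0,1] k~>[1,1]
  e1=[0,1] h~>[1,0] k~>[1,0]
  result₂ = [1 1; 1 0]
Equal? distinct morphisms ✗

Answer: DOES NOT COMMUTE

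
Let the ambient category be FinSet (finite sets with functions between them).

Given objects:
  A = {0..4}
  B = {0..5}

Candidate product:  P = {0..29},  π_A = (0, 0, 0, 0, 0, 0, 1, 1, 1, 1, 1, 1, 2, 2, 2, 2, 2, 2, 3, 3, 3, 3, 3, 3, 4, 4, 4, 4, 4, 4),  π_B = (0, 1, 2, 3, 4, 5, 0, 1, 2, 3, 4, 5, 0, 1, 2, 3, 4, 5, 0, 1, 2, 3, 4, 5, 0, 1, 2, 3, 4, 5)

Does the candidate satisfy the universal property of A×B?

Answer: VALID PRODUCT

Derivation:
|A|·|B| = 5·6 = 30;  |P| = 30
Check the pairing map k ↦ (π_A(k), π_B(k)):
  0 : (0,0)
  1 : (0,1)
  2 : (0,2)
  3 : (0,3)
  4 : (0,4)
  5 : (0,5)
  6 : (1,0)
  7 : (1,1)
  8 : (1,2)
  9 : (1,3)
  10 : (1,4)
  11 : (1,5)
  12 : (2,0)
  13 : (2,1)
  14 : (2,2)
  15 : (2,3)
  16 : (2,4)
  17 : (2,5)
  18 : (3,0)
  19 : (3,1)
  20 : (3,2)
  21 : (3,3)
  22 : (3,4)
  23 : (3,5)
  24 : (4,0)
  25 : (4,1)
  26 : (4,2)
  27 : (4,3)
  28 : (4,4)
  29 : (4,5)
distinct pairs in image: 30 / 30 needed
  → bijection onto A×B; projections well-typed.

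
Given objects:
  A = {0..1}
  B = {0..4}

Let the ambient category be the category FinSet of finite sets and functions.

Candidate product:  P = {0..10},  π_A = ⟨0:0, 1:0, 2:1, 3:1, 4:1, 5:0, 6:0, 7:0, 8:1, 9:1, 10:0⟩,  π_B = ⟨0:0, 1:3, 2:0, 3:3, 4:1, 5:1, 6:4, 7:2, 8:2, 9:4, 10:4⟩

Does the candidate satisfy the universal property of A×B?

Answer: NOT A VALID PRODUCT — |P|=11 ≠ |A|·|B|=10

Work:
|A|·|B| = 2·5 = 10;  |P| = 11
  → cardinalities differ; no bijection possible.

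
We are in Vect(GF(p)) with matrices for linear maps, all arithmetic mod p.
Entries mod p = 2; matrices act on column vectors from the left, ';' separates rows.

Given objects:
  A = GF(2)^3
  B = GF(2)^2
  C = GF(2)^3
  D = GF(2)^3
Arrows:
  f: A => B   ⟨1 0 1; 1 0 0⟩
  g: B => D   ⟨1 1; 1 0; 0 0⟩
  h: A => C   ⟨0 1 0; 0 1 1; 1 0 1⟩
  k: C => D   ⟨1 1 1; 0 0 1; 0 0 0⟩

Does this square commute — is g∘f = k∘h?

Answer: DOES NOT COMMUTE

Work:
1) trace f;g:
  e0=⟨1,0,0⟩ f=>⟨1,1⟩ g=>⟨0,1,0⟩
  e1=⟨0,1,0⟩ f=>⟨0,0⟩ g=>⟨0,0,0⟩
  e2=⟨0,0,1⟩ f=>⟨1,0⟩ g=>⟨1,1,0⟩
  result₁ = ⟨0 0 1; 1 0 1; 0 0 0⟩
2) trace h;k:
  e0=⟨1,0,0⟩ h=>⟨0,0,1⟩ k=>⟨1,1,0⟩
  e1=⟨0,1,0⟩ h=>⟨1,1,0⟩ k=>⟨0,0,0⟩
  e2=⟨0,0,1⟩ h=>⟨0,1,1⟩ k=>⟨0,1,0⟩
  result₂ = ⟨1 0 0; 1 0 1; 0 0 0⟩
Equal? NO — does not commute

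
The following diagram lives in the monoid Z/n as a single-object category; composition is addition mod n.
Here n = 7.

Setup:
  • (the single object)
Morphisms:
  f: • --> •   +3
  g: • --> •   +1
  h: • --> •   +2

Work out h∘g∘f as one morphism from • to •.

  0 +3≡3 +1≡4 +2≡6  (mod 7)
composite: +6

Answer: +6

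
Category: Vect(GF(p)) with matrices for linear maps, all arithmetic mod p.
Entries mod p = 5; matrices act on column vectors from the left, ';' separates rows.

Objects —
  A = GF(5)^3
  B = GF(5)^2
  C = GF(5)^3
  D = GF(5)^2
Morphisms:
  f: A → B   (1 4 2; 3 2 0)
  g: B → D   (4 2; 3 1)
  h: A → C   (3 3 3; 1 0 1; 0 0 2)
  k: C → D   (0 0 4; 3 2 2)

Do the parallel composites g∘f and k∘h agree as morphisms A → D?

Path 1 = f;g:
  e0=[1,0,0] f→[1,3] g→[0,1]
  e1=[0,1,0] f→[4,2] g→[0,4]
  e2=[0,0,1] f→[2,0] g→[3,1]
  ⟦path⟧₁ = (0 0 3; 1 4 1)
Path 2 = h;k:
  e0=[1,0,0] h→[3,1,0] k→[0,1]
  e1=[0,1,0] h→[3,0,0] k→[0,4]
  e2=[0,0,1] h→[3,1,2] k→[3,0]
  ⟦path⟧₂ = (0 0 3; 1 4 0)
Equal? NO — does not commute

Answer: DOES NOT COMMUTE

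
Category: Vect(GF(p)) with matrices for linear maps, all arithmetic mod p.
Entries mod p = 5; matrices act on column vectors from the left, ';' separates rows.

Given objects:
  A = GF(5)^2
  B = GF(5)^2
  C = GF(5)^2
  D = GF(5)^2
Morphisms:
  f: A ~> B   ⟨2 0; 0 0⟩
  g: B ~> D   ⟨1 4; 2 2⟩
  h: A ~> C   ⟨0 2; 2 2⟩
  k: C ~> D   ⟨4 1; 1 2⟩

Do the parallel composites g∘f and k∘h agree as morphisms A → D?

1) trace f;g:
  e0=(1,0) f~>(2,0) g~>(2,4)
  e1=(0,1) f~>(0,0) g~>(0,0)
  ⟦path⟧₁ = ⟨2 0; 4 0⟩
2) trace h;k:
  e0=(1,0) h~>(0,2) k~>(2,4)
  e1=(0,1) h~>(2,2) k~>(0,1)
  ⟦path⟧₂ = ⟨2 0; 4 1⟩
Equal? NO — does not commute

Answer: DOES NOT COMMUTE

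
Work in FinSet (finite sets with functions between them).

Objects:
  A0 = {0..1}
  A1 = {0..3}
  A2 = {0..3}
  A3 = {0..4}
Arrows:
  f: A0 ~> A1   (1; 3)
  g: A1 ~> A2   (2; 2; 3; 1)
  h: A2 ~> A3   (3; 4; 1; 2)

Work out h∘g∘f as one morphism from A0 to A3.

  0 f~>1 g~>2 h~>1
  1 f~>3 g~>1 h~>4
result: (1; 4)

Answer: (1; 4)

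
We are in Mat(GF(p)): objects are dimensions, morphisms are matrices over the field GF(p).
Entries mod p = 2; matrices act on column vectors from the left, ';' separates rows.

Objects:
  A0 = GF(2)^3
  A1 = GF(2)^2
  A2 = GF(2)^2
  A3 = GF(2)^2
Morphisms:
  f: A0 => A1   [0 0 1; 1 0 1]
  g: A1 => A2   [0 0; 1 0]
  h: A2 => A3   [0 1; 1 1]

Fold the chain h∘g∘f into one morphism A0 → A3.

Answer: [0 0 1; 0 0 1]

Trace:
  e0=⟨1,0,0⟩ f=>⟨0,1⟩ g=>⟨0,0⟩ h=>⟨0,0⟩
  e1=⟨0,1,0⟩ f=>⟨0,0⟩ g=>⟨0,0⟩ h=>⟨0,0⟩
  e2=⟨0,0,1⟩ f=>⟨1,1⟩ g=>⟨0,1⟩ h=>⟨1,1⟩
composite: [0 0 1; 0 0 1]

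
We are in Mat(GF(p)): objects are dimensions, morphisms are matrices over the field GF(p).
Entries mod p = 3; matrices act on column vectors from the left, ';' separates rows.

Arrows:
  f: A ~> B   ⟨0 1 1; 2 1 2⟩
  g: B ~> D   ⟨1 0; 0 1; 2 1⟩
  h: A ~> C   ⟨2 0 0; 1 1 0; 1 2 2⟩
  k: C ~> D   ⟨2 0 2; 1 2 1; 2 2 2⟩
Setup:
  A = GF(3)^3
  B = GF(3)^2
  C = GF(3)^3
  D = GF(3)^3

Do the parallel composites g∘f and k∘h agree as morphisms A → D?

Along f;g (path 1):
  e0=[1,0,0] f~>[0,2] g~>[0,2,2]
  e1=[0,1,0] f~>[1,1] g~>[1,1,0]
  e2=[0,0,1] f~>[1,2] g~>[1,2,1]
  ⟦path⟧₁ = ⟨0 1 1; 2 1 2; 2 0 1⟩
Along h;k (path 2):
  e0=[1,0,0] h~>[2,1,1] k~>[0,2,2]
  e1=[0,1,0] h~>[0,1,2] k~>[1,1,0]
  e2=[0,0,1] h~>[0,0,2] k~>[1,2,1]
  ⟦path⟧₂ = ⟨0 1 1; 2 1 2; 2 0 1⟩
Equal? YES — commutes

Answer: COMMUTES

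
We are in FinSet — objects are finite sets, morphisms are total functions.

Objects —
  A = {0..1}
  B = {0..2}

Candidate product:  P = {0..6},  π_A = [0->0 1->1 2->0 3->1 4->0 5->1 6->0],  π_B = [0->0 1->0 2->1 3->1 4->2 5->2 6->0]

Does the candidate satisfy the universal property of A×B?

Answer: NOT A VALID PRODUCT — |P|=7 ≠ |A|·|B|=6

Derivation:
|A|·|B| = 2·3 = 6;  |P| = 7
  → cardinalities differ; no bijection possible.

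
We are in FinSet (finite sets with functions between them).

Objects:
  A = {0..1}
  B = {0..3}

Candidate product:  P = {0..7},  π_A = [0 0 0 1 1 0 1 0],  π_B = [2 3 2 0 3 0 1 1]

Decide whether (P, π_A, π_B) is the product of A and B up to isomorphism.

|A|·|B| = 2·4 = 8;  |P| = 8
Check the pairing map k ↦ (π_A(k), π_B(k)):
  0 -> (0,2)
  1 -> (0,3)
  2 -> (0,2)  ✗ repeats pair of k=0
  3 -> (1,0)
  4 -> (1,3)
  5 -> (0,0)
  6 -> (1,1)
  7 -> (0,1)
distinct pairs in image: 7 / 8 needed
  → (0,2) hit at k=0 and k=2

Answer: NOT A VALID PRODUCT — duplicate pair at indices 2,0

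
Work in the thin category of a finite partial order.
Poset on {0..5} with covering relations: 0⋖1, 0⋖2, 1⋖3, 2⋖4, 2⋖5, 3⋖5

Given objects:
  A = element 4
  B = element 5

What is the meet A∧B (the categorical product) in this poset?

Answer: A∧B = 2

Trace:
Lower bounds of A=4 and B=5: {0,2}
  0 ≤ 2
  2 ≤ 2
glb = 2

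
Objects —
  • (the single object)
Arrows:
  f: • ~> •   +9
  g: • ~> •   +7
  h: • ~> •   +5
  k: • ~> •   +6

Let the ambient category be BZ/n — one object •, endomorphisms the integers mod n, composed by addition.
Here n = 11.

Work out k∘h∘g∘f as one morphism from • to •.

Answer: +5

Work:
  0 +9≡9 +7≡5 +5≡10 +6≡5  (mod 11)
⟦path⟧: +5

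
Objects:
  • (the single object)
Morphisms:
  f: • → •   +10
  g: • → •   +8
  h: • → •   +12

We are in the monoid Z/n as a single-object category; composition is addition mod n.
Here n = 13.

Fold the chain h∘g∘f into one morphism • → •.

Answer: +4

Work:
  0 +10≡10 +8≡5 +12≡4  (mod 13)
result: +4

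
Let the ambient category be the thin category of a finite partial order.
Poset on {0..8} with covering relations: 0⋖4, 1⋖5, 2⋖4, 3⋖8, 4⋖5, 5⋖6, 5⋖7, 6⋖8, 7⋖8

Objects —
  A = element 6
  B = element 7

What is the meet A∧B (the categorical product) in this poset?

{x : x⊑A ∧ x⊑B} = {0,1,2,4,5}  (A=6, B=7)
  0 ⊑ 5
  1 ⊑ 5
  2 ⊑ 5
  4 ⊑ 5
  5 ⊑ 5
glb = 5

Answer: A∧B = 5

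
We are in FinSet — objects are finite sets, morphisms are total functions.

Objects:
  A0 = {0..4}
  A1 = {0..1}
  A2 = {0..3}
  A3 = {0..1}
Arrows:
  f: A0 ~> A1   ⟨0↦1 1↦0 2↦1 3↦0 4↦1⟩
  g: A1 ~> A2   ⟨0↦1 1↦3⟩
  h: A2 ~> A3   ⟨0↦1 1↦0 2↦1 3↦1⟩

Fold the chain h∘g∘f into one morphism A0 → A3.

Answer: ⟨0↦1 1↦0 2↦1 3↦0 4↦1⟩

Trace:
  0 f~>1 g~>3 h~>1
  1 f~>0 g~>1 h~>0
  2 f~>1 g~>3 h~>1
  3 f~>0 g~>1 h~>0
  4 f~>1 g~>3 h~>1
result: ⟨0↦1 1↦0 2↦1 3↦0 4↦1⟩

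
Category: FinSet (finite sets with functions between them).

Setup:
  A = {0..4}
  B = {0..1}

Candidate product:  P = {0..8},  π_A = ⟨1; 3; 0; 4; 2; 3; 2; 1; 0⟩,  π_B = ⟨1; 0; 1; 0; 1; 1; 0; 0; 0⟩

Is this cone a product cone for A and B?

|A|·|B| = 5·2 = 10;  |P| = 9
  → cardinalities differ; no bijection possible.

Answer: NOT A VALID PRODUCT — |P|=9 ≠ |A|·|B|=10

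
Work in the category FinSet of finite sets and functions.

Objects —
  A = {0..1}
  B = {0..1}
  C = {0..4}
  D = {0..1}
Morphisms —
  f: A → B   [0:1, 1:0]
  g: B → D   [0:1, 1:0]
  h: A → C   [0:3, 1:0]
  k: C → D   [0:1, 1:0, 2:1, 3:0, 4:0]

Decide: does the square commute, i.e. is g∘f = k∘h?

Answer: COMMUTES

Derivation:
1) trace f;g:
  0 f→1 g→0
  1 f→0 g→1
  result₁ = [0:0, 1:1]
2) trace h;k:
  0 h→3 k→0
  1 h→0 k→1
  result₂ = [0:0, 1:1]
Equal? equal; square commutes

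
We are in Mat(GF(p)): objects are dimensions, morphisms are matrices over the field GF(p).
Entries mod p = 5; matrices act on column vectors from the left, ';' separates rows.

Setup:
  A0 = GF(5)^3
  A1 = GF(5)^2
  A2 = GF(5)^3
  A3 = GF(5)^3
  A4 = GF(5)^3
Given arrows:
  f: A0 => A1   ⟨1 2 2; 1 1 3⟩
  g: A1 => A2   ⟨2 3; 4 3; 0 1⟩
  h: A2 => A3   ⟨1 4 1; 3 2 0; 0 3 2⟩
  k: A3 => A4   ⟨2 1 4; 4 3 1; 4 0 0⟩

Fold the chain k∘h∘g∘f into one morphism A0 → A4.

Answer: ⟨4 2 4; 1 2 2; 1 3 1⟩

Work:
  e0=(1,0,0) f=>(1,1) g=>(0,2,1) h=>(4,4,3) k=>(4,1,1)
  e1=(0,1,0) f=>(2,1) g=>(2,1,1) h=>(2,3,0) k=>(2,2,3)
  e2=(0,0,1) f=>(2,3) g=>(3,2,3) h=>(4,3,2) k=>(4,2,1)
result: ⟨4 2 4; 1 2 2; 1 3 1⟩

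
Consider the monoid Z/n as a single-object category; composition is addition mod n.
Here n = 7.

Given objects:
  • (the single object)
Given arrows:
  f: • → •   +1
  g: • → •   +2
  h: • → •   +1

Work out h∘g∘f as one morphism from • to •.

Answer: +4

Derivation:
  0 +1≡1 +2≡3 +1≡4  (mod 7)
result: +4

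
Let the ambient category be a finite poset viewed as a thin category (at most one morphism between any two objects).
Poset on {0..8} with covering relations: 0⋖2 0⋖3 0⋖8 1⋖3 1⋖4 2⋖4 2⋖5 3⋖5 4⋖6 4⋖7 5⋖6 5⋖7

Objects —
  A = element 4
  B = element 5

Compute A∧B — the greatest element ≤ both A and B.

Lower bounds of A=4 and B=5: {0,1,2}
  maximal lower bounds 1 and 2 are incomparable: neither 1⊑2 nor 2⊑1
→ no greatest lower bound exists

Answer: NO MEET EXISTS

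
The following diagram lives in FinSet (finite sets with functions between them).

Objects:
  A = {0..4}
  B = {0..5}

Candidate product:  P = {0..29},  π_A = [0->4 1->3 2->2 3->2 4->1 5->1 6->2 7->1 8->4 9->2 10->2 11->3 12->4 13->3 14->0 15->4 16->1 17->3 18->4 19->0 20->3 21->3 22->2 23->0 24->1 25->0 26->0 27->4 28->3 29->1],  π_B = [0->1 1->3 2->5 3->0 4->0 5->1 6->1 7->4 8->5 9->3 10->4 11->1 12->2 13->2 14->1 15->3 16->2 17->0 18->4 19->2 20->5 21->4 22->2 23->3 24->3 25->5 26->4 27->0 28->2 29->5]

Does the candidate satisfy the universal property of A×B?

|A|·|B| = 5·6 = 30;  |P| = 30
Check the pairing map k ↦ (π_A(k), π_B(k)):
  0 -> (4,1)
  1 -> (3,3)
  2 -> (2,5)
  3 -> (2,0)
  4 -> (1,0)
  5 -> (1,1)
  6 -> (2,1)
  7 -> (1,4)
  8 -> (4,5)
  9 -> (2,3)
  10 -> (2,4)
  11 -> (3,1)
  12 -> (4,2)
  13 -> (3,2)
  14 -> (0,1)
  15 -> (4,3)
  16 -> (1,2)
  17 -> (3,0)
  18 -> (4,4)
  19 -> (0,2)
  20 -> (3,5)
  21 -> (3,4)
  22 -> (2,2)
  23 -> (0,3)
  24 -> (1,3)
  25 -> (0,5)
  26 -> (0,4)
  27 -> (4,0)
  28 -> (3,2)  ✗ repeats pair of k=13
  29 -> (1,5)
distinct pairs in image: 29 / 30 needed
  → (3,2) hit at k=13 and k=28

Answer: NOT A VALID PRODUCT — duplicate pair at indices 13,28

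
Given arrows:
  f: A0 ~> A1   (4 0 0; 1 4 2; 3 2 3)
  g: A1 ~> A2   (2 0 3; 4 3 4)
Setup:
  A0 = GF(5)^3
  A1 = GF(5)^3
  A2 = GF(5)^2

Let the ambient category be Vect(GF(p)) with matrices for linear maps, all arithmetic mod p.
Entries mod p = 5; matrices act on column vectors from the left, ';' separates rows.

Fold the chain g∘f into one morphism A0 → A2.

  e0=[1,0,0] f~>[4,1,3] g~>[2,1]
  e1=[0,1,0] f~>[0,4,2] g~>[1,0]
  e2=[0,0,1] f~>[0,2,3] g~>[4,3]
⟦path⟧: (2 1 4; 1 0 3)

Answer: (2 1 4; 1 0 3)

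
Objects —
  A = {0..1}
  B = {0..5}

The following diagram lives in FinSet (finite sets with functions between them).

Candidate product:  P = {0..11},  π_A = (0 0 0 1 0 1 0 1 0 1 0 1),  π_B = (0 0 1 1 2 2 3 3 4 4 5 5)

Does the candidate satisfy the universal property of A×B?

Answer: NOT A VALID PRODUCT — duplicate pair at indices 0,1

Derivation:
|A|·|B| = 2·6 = 12;  |P| = 12
Check the pairing map k ↦ (π_A(k), π_B(k)):
  0 ↦ (0,0)
  1 ↦ (0,0)  ✗ repeats pair of k=0
  2 ↦ (0,1)
  3 ↦ (1,1)
  4 ↦ (0,2)
  5 ↦ (1,2)
  6 ↦ (0,3)
  7 ↦ (1,3)
  8 ↦ (0,4)
  9 ↦ (1,4)
  10 ↦ (0,5)
  11 ↦ (1,5)
distinct pairs in image: 11 / 12 needed
  → (0,0) hit at k=0 and k=1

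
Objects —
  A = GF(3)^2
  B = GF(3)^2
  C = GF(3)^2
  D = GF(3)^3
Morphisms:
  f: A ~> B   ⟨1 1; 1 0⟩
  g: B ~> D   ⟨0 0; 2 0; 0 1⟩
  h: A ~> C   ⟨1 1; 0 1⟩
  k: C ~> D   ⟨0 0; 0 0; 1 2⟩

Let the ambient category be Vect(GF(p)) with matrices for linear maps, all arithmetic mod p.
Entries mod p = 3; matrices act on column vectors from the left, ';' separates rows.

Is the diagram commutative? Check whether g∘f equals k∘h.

Answer: DOES NOT COMMUTE

Trace:
Along f;g (path 1):
  e0=⟨1,0⟩ f~>⟨1,1⟩ g~>⟨0,2,1⟩
  e1=⟨0,1⟩ f~>⟨1,0⟩ g~>⟨0,2,0⟩
  ⟦path⟧₁ = ⟨0 0; 2 2; 1 0⟩
Along h;k (path 2):
  e0=⟨1,0⟩ h~>⟨1,0⟩ k~>⟨0,0,1⟩
  e1=⟨0,1⟩ h~>⟨1,1⟩ k~>⟨0,0,0⟩
  ⟦path⟧₂ = ⟨0 0; 0 0; 1 0⟩
Equal? distinct morphisms ✗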